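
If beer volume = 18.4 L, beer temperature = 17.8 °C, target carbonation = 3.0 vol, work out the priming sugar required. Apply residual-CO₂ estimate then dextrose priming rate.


residual = 14.695·(0.01821 + 0.09011·e^(−0.04·T));  sugar = (target − residual)·4.0·V
residual = 14.695·(0.01821 + 0.09011·e^(−0.04·17.8)) = 0.9173
sugar = (3.0 − 0.9173)·4.0·18.4

153.2857 g


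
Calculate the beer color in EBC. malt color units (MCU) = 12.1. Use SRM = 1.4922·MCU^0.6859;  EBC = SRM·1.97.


SRM = 1.4922·12.1^0.6859 = 8.2511
EBC = 8.2511·1.97

16.2546 EBC


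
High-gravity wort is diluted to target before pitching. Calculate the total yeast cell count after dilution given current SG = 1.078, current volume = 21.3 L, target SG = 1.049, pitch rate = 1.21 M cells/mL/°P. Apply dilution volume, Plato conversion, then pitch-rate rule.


V_w = V·((SG_c−1)/(SG_t−1)−1);  °P = 259 − 259/SG_t;  cells = rate·(V+V_w)·°P
V_w = 21.3·((1.078−1)/(1.049−1)−1) = 12.6061
V_final = 21.3 + 12.6061 = 33.9061
°P = 259 − 259/1.049 = 12.0982
cells = 1.21·33.9061·12.0982

496.3452 billion cells


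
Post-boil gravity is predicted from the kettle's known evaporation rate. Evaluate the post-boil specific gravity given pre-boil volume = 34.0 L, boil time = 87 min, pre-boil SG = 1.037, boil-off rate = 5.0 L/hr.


V_post = V_pre − rate·(t/60);  SG_post = 1 + (SG_pre−1)·V_pre/V_post
V_post = 34.0 − 5.0·(87/60) = 26.7500
SG_post = 1 + (1.037 − 1)·34.0/26.7500

1.0470


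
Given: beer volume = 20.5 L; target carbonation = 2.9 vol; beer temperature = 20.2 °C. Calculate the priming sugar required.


residual = 14.695·(0.01821 + 0.09011·e^(−0.04·T));  sugar = (target − residual)·4.0·V
residual = 14.695·(0.01821 + 0.09011·e^(−0.04·20.2)) = 0.8578
sugar = (2.9 − 0.8578)·4.0·20.5

167.4570 g


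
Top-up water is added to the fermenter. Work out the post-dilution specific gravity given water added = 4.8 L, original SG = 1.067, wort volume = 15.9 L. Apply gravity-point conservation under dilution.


SG_new = 1 + (SG_old − 1)·V_old/(V_old + V_water)
pts = (1.067 − 1)·1000·15.9/(15.9 + 4.8) = 51.4638
SG_new = 1 + 51.4638/1000

1.0515


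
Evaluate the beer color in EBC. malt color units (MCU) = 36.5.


SRM = 1.4922·MCU^0.6859;  EBC = SRM·1.97
SRM = 1.4922·36.5^0.6859 = 17.5956
EBC = 17.5956·1.97

34.6633 EBC


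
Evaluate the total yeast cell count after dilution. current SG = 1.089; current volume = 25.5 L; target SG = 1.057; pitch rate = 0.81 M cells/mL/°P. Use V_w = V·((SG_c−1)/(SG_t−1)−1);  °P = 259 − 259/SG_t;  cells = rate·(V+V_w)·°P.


V_w = 25.5·((1.089−1)/(1.057−1)−1) = 14.3158
V_final = 25.5 + 14.3158 = 39.8158
°P = 259 − 259/1.057 = 13.9669
cells = 0.81·39.8158·13.9669

450.4431 billion cells


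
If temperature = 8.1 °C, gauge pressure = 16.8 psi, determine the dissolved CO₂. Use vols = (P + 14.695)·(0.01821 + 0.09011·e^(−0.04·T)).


vols = (16.8 + 14.695)·(0.01821 + 0.09011·e^(−0.04·8.1))

2.6261 volumes


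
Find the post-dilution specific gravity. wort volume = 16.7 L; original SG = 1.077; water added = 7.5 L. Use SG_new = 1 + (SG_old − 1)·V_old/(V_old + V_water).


pts = (1.077 − 1)·1000·16.7/(16.7 + 7.5) = 53.1364
SG_new = 1 + 53.1364/1000

1.0531


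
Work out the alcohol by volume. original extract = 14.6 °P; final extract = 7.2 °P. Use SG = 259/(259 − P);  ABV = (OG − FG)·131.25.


OG = 259/(259 − 14.6) = 1.0597
FG = 259/(259 − 7.2) = 1.0286
ABV = (1.0597 − 1.0286)·131.25

4.0877 % ABV


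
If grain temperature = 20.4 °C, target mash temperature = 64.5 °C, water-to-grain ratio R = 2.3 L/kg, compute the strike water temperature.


T_strike = (0.41/R)·(T_mash − T_grain) + T_mash
T_strike = (0.41/2.3)·(64.5 − 20.4) + 64.5

72.3613 °C


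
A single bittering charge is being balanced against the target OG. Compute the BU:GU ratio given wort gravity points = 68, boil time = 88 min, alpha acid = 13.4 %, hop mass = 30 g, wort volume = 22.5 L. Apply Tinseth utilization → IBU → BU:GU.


U = 1.65·0.000125^(GP/1000)·(1−e^(−0.04t))/4.15;  IBU = (α/100)·m·U·1000/V;  BU:GU = IBU/GP
U = 1.65·0.000125^(68/1000)·(1−e^(−0.04·88))/4.15 = 0.2094
IBU = (13.4/100)·30·0.2094·1000/22.5 = 37.4128
BU:GU = 37.4128/68

0.5502


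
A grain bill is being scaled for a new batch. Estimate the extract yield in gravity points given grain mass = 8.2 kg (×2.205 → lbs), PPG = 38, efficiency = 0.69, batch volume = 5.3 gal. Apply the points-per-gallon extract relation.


points = lbs × PPG × eff / vol
lbs = 8.2 × 2.205 = 18.0810
points = 18.0810 × 38 × 0.69 / 5.3

89.4498 points


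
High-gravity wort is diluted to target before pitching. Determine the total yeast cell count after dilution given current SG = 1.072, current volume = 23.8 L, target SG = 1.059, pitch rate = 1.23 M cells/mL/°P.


V_w = V·((SG_c−1)/(SG_t−1)−1);  °P = 259 − 259/SG_t;  cells = rate·(V+V_w)·°P
V_w = 23.8·((1.072−1)/(1.059−1)−1) = 5.2441
V_final = 23.8 + 5.2441 = 29.0441
°P = 259 − 259/1.059 = 14.4297
cells = 1.23·29.0441·14.4297

515.4878 billion cells


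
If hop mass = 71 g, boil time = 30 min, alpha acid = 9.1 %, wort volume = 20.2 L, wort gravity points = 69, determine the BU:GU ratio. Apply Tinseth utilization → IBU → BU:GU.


U = 1.65·0.000125^(GP/1000)·(1−e^(−0.04t))/4.15;  IBU = (α/100)·m·U·1000/V;  BU:GU = IBU/GP
U = 1.65·0.000125^(69/1000)·(1−e^(−0.04·30))/4.15 = 0.1494
IBU = (9.1/100)·71·0.1494·1000/20.2 = 47.8000
BU:GU = 47.8000/69

0.6928


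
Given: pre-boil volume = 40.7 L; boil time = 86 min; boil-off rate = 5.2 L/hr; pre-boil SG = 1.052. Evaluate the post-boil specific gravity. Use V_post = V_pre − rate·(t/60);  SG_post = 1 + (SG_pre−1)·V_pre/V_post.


V_post = 40.7 − 5.2·(86/60) = 33.2467
SG_post = 1 + (1.052 − 1)·40.7/33.2467

1.0637


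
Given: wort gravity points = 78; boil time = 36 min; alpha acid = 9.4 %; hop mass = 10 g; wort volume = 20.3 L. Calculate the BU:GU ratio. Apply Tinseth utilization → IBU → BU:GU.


U = 1.65·0.000125^(GP/1000)·(1−e^(−0.04t))/4.15;  IBU = (α/100)·m·U·1000/V;  BU:GU = IBU/GP
U = 1.65·0.000125^(78/1000)·(1−e^(−0.04·36))/4.15 = 0.1505
IBU = (9.4/100)·10·0.1505·1000/20.3 = 6.9694
BU:GU = 6.9694/78

0.0894


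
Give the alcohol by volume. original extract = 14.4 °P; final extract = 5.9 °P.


SG = 259/(259 − P);  ABV = (OG − FG)·131.25
OG = 259/(259 − 14.4) = 1.0589
FG = 259/(259 − 5.9) = 1.0233
ABV = (1.0589 − 1.0233)·131.25

4.6673 % ABV


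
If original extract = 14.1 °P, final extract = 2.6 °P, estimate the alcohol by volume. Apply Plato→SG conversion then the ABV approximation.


SG = 259/(259 − P);  ABV = (OG − FG)·131.25
OG = 259/(259 − 14.1) = 1.0576
FG = 259/(259 − 2.6) = 1.0101
ABV = (1.0576 − 1.0101)·131.25

6.2257 % ABV


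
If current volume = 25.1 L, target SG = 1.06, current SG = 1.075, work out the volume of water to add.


V_water = V·((SG_curr − 1)/(SG_target − 1) − 1)
V_water = 25.1·((1.075 − 1)/(1.06 − 1) − 1)

6.2750 L


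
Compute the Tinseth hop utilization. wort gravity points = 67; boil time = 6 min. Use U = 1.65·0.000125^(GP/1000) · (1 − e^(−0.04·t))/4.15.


bigness = 1.65·0.000125^(67/1000) = 0.9036
boil_factor = (1 − e^(−0.04·6))/4.15 = 0.0514
U = 0.9036 · 0.0514

0.0465


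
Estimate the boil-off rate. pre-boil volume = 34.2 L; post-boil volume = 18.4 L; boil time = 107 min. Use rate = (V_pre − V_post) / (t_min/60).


rate = (34.2 − 18.4) / (107/60)

8.8598 L/hr


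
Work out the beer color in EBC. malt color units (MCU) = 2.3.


SRM = 1.4922·MCU^0.6859;  EBC = SRM·1.97
SRM = 1.4922·2.3^0.6859 = 2.6420
EBC = 2.6420·1.97

5.2048 EBC


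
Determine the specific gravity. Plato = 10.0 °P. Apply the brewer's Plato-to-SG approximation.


SG = 259/(259 − P)
SG = 259/(259 − 10.0)

1.0402


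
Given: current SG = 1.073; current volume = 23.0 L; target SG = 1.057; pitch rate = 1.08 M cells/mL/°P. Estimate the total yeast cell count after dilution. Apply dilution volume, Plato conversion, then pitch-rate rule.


V_w = V·((SG_c−1)/(SG_t−1)−1);  °P = 259 − 259/SG_t;  cells = rate·(V+V_w)·°P
V_w = 23.0·((1.073−1)/(1.057−1)−1) = 6.4561
V_final = 23.0 + 6.4561 = 29.4561
°P = 259 − 259/1.057 = 13.9669
cells = 1.08·29.4561·13.9669

444.3234 billion cells


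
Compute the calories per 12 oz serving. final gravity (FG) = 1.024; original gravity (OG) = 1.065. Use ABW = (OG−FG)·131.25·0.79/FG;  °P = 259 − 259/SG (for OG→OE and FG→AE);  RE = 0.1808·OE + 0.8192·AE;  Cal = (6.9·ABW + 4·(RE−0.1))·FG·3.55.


ABW = (1.065 − 1.024)·131.25·0.79/1.024 = 4.1516
OE = 259 − 259/1.065 = 15.8075 °P
AE = 259 − 259/1.024 = 6.0703 °P
RE = 0.1808·15.8075 + 0.8192·6.0703 = 7.8308 °P
Cal = (6.9·4.1516 + 4·(7.8308−0.1))·1.024·3.55

216.5448 kcal


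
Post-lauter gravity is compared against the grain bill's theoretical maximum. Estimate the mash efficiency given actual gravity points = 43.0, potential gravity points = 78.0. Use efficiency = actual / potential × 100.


efficiency = 43.0 / 78.0 × 100

55.1282 %


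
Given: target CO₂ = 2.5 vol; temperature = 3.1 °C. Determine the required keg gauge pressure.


psi = vols/(0.01821 + 0.09011·e^(−0.04·T)) − 14.695
psi = 2.5/(0.01821 + 0.09011·e^(−0.04·3.1)) − 14.695

10.8644 psi


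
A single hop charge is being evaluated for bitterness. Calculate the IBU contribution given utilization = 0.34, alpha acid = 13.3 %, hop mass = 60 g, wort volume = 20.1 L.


IBU = (α/100)·mass·U·1000 / V
IBU = (13.3/100)·60·0.34·1000 / 20.1

134.9851 IBU


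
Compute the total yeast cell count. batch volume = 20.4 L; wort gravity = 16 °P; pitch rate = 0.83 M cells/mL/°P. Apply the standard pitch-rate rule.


cells (billions) = rate · V_L · °P
cells = 0.83 · 20.4 · 16

270.9120 billion cells


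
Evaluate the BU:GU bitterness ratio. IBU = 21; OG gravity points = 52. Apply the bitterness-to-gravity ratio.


BU:GU = IBU / OG_points
BU:GU = 21 / 52

0.4038


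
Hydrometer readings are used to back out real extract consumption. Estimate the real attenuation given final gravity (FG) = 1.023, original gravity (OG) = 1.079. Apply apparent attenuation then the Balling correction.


AA = (OG−FG)/(OG−1)·100;  RA = AA·0.8192
AA = (1.079 − 1.023)/(1.079 − 1)·100 = 70.8861
RA = 70.8861·0.8192

58.0699 %


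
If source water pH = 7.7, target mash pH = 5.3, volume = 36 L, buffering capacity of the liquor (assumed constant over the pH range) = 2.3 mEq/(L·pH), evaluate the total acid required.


acid = buffering capacity · (pH_source − pH_target) · V
acid = 2.3 · (7.7 − 5.3) · 36

198.7200 mEq


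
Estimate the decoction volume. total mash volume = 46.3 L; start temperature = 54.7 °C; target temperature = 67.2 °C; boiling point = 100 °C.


V_dec = V_total·(T_target − T_start)/(T_boil − T_start)
V_dec = 46.3·(67.2 − 54.7)/(100 − 54.7)

12.7759 L


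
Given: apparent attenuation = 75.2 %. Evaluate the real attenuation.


RA = AA · 0.8192
RA = 75.2 · 0.8192

61.6038 %


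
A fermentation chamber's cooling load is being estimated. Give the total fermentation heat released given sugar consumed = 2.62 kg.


Q = m_sugar · 590 kJ/kg
Q = 2.62 · 590

1545.8000 kJ


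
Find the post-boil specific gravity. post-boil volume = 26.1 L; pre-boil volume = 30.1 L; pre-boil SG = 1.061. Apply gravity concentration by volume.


SG_post = 1 + (SG_pre − 1)·V_pre/V_post
pts_pre = (1.061 − 1)·1000 = 61.0000
pts_post = 61.0000·30.1/26.1 = 70.3487
SG_post = 1 + 70.3487/1000

1.0703


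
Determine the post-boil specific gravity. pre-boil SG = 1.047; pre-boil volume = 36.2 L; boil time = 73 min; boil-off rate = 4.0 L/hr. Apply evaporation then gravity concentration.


V_post = V_pre − rate·(t/60);  SG_post = 1 + (SG_pre−1)·V_pre/V_post
V_post = 36.2 − 4.0·(73/60) = 31.3333
SG_post = 1 + (1.047 − 1)·36.2/31.3333

1.0543


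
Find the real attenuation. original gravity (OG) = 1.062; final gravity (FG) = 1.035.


AA = (OG−FG)/(OG−1)·100;  RA = AA·0.8192
AA = (1.062 − 1.035)/(1.062 − 1)·100 = 43.5484
RA = 43.5484·0.8192

35.6748 %


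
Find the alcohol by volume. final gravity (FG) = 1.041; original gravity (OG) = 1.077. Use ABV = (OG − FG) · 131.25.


ABV = (1.077 − 1.041) · 131.25

4.7250 % ABV


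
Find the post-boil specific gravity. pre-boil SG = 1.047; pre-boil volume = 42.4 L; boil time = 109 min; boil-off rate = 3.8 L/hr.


V_post = V_pre − rate·(t/60);  SG_post = 1 + (SG_pre−1)·V_pre/V_post
V_post = 42.4 − 3.8·(109/60) = 35.4967
SG_post = 1 + (1.047 − 1)·42.4/35.4967

1.0561


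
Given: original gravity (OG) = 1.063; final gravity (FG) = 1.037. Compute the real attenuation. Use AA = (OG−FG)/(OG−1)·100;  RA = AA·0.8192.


AA = (1.063 − 1.037)/(1.063 − 1)·100 = 41.2698
RA = 41.2698·0.8192

33.8083 %


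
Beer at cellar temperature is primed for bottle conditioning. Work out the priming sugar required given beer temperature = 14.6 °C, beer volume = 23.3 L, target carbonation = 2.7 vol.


residual = 14.695·(0.01821 + 0.09011·e^(−0.04·T));  sugar = (target − residual)·4.0·V
residual = 14.695·(0.01821 + 0.09011·e^(−0.04·14.6)) = 1.0060
sugar = (2.7 − 1.0060)·4.0·23.3

157.8775 g


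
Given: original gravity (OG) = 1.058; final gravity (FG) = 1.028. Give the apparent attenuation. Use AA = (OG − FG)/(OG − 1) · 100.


AA = (1.058 − 1.028)/(1.058 − 1) · 100

51.7241 %


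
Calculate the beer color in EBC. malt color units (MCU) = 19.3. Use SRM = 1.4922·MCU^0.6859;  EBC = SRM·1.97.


SRM = 1.4922·19.3^0.6859 = 11.3656
EBC = 11.3656·1.97

22.3902 EBC


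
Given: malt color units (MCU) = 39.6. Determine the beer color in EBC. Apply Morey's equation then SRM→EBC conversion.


SRM = 1.4922·MCU^0.6859;  EBC = SRM·1.97
SRM = 1.4922·39.6^0.6859 = 18.6074
EBC = 18.6074·1.97

36.6566 EBC


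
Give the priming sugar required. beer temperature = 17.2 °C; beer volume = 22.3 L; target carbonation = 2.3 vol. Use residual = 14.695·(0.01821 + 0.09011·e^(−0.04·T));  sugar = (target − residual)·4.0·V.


residual = 14.695·(0.01821 + 0.09011·e^(−0.04·17.2)) = 0.9331
sugar = (2.3 − 0.9331)·4.0·22.3

121.9279 g


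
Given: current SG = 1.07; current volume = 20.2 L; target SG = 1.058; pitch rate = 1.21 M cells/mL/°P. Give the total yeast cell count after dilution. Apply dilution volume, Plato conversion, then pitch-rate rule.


V_w = V·((SG_c−1)/(SG_t−1)−1);  °P = 259 − 259/SG_t;  cells = rate·(V+V_w)·°P
V_w = 20.2·((1.07−1)/(1.058−1)−1) = 4.1793
V_final = 20.2 + 4.1793 = 24.3793
°P = 259 − 259/1.058 = 14.1985
cells = 1.21·24.3793·14.1985

418.8407 billion cells


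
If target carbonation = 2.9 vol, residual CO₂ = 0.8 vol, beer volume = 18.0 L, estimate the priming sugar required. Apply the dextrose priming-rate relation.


sugar = (target − residual)·4.0·V
sugar = (2.9 − 0.8)·4.0·18.0

151.2000 g


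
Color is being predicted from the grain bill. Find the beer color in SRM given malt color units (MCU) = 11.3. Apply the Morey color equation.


SRM = 1.4922 · MCU^0.6859
SRM = 1.4922 · 11.3^0.6859

7.8729 SRM


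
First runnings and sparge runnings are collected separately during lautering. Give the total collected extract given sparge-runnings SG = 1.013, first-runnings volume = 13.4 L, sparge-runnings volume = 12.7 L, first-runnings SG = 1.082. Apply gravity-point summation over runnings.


total = Σ (SG_i − 1)·1000·V_i
first = (1.082 − 1)·1000·13.4 = 1098.8000
sparge = (1.013 − 1)·1000·12.7 = 165.1000
total = 1098.8000 + 165.1000

1263.9000 gravity·L


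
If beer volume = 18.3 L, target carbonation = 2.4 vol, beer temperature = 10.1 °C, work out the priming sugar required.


residual = 14.695·(0.01821 + 0.09011·e^(−0.04·T));  sugar = (target − residual)·4.0·V
residual = 14.695·(0.01821 + 0.09011·e^(−0.04·10.1)) = 1.1517
sugar = (2.4 − 1.1517)·4.0·18.3

91.3779 g


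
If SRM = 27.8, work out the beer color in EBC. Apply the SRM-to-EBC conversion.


EBC = SRM · 1.97
EBC = 27.8 · 1.97

54.7660 EBC


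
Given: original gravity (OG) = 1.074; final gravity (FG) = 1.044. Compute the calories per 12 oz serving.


ABW = (OG−FG)·131.25·0.79/FG;  °P = 259 − 259/SG (for OG→OE and FG→AE);  RE = 0.1808·OE + 0.8192·AE;  Cal = (6.9·ABW + 4·(RE−0.1))·FG·3.55
ABW = (1.074 − 1.044)·131.25·0.79/1.044 = 2.9795
OE = 259 − 259/1.074 = 17.8454 °P
AE = 259 − 259/1.044 = 10.9157 °P
RE = 0.1808·17.8454 + 0.8192·10.9157 = 12.1686 °P
Cal = (6.9·2.9795 + 4·(12.1686−0.1))·1.044·3.55

255.1094 kcal


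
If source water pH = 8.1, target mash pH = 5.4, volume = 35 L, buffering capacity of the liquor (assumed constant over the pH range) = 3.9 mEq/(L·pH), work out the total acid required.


acid = buffering capacity · (pH_source − pH_target) · V
acid = 3.9 · (8.1 − 5.4) · 35

368.5500 mEq


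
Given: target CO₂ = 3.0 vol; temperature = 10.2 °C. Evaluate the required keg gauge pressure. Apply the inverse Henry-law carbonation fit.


psi = vols/(0.01821 + 0.09011·e^(−0.04·T)) − 14.695
psi = 3.0/(0.01821 + 0.09011·e^(−0.04·10.2)) − 14.695

23.7019 psi


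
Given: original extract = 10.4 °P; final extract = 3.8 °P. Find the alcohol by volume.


SG = 259/(259 − P);  ABV = (OG − FG)·131.25
OG = 259/(259 − 10.4) = 1.0418
FG = 259/(259 − 3.8) = 1.0149
ABV = (1.0418 − 1.0149)·131.25

3.5364 % ABV


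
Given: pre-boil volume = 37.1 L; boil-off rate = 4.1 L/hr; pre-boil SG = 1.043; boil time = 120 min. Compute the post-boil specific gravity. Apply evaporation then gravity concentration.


V_post = V_pre − rate·(t/60);  SG_post = 1 + (SG_pre−1)·V_pre/V_post
V_post = 37.1 − 4.1·(120/60) = 28.9000
SG_post = 1 + (1.043 − 1)·37.1/28.9000

1.0552


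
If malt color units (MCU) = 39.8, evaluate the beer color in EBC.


SRM = 1.4922·MCU^0.6859;  EBC = SRM·1.97
SRM = 1.4922·39.8^0.6859 = 18.6718
EBC = 18.6718·1.97

36.7835 EBC


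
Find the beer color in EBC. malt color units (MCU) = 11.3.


SRM = 1.4922·MCU^0.6859;  EBC = SRM·1.97
SRM = 1.4922·11.3^0.6859 = 7.8729
EBC = 7.8729·1.97

15.5096 EBC


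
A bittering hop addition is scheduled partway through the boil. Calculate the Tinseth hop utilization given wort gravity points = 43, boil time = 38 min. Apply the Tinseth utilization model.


U = 1.65·0.000125^(GP/1000) · (1 − e^(−0.04·t))/4.15
bigness = 1.65·0.000125^(43/1000) = 1.1211
boil_factor = (1 − e^(−0.04·38))/4.15 = 0.1883
U = 1.1211 · 0.1883

0.2111


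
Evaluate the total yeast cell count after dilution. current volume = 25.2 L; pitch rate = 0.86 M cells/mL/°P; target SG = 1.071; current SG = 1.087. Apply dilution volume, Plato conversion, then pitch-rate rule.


V_w = V·((SG_c−1)/(SG_t−1)−1);  °P = 259 − 259/SG_t;  cells = rate·(V+V_w)·°P
V_w = 25.2·((1.087−1)/(1.071−1)−1) = 5.6789
V_final = 25.2 + 5.6789 = 30.8789
°P = 259 − 259/1.071 = 17.1699
cells = 0.86·30.8789·17.1699

455.9619 billion cells


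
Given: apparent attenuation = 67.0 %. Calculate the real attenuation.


RA = AA · 0.8192
RA = 67.0 · 0.8192

54.8864 %


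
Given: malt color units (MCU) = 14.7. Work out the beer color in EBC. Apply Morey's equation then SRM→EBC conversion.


SRM = 1.4922·MCU^0.6859;  EBC = SRM·1.97
SRM = 1.4922·14.7^0.6859 = 9.4295
EBC = 9.4295·1.97

18.5762 EBC


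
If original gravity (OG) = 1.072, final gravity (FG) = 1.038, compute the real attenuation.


AA = (OG−FG)/(OG−1)·100;  RA = AA·0.8192
AA = (1.072 − 1.038)/(1.072 − 1)·100 = 47.2222
RA = 47.2222·0.8192

38.6844 %


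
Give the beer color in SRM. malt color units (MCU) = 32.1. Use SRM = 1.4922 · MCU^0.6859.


SRM = 1.4922 · 32.1^0.6859

16.1116 SRM


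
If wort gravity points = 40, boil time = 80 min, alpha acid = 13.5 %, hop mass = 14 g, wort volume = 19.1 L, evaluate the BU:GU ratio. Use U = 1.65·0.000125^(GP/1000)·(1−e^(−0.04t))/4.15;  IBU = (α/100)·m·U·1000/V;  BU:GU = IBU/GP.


U = 1.65·0.000125^(40/1000)·(1−e^(−0.04·80))/4.15 = 0.2662
IBU = (13.5/100)·14·0.2662·1000/19.1 = 26.3431
BU:GU = 26.3431/40

0.6586


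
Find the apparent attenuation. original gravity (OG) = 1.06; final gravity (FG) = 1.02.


AA = (OG − FG)/(OG − 1) · 100
AA = (1.06 − 1.02)/(1.06 − 1) · 100

66.6667 %


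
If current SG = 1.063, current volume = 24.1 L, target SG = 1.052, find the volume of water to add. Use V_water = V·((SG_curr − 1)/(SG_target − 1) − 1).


V_water = 24.1·((1.063 − 1)/(1.052 − 1) − 1)

5.0981 L


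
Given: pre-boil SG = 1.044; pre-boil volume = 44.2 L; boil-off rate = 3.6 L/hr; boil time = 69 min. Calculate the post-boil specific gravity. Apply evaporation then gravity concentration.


V_post = V_pre − rate·(t/60);  SG_post = 1 + (SG_pre−1)·V_pre/V_post
V_post = 44.2 − 3.6·(69/60) = 40.0600
SG_post = 1 + (1.044 − 1)·44.2/40.0600

1.0485


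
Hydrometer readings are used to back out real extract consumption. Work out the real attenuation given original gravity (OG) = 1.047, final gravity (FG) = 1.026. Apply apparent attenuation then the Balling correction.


AA = (OG−FG)/(OG−1)·100;  RA = AA·0.8192
AA = (1.047 − 1.026)/(1.047 − 1)·100 = 44.6809
RA = 44.6809·0.8192

36.6026 %


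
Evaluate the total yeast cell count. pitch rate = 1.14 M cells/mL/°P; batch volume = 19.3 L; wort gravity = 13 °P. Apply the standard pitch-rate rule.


cells (billions) = rate · V_L · °P
cells = 1.14 · 19.3 · 13

286.0260 billion cells


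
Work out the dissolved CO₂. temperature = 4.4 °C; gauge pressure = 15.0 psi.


vols = (P + 14.695)·(0.01821 + 0.09011·e^(−0.04·T))
vols = (15.0 + 14.695)·(0.01821 + 0.09011·e^(−0.04·4.4))

2.7847 volumes


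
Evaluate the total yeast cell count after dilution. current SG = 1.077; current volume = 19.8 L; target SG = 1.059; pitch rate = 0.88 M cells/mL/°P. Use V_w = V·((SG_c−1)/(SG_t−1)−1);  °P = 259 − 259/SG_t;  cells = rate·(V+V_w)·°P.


V_w = 19.8·((1.077−1)/(1.059−1)−1) = 6.0407
V_final = 19.8 + 6.0407 = 25.8407
°P = 259 − 259/1.059 = 14.4297
cells = 0.88·25.8407·14.4297

328.1273 billion cells


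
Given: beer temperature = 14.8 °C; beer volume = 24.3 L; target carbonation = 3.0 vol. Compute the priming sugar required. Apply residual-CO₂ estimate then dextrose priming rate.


residual = 14.695·(0.01821 + 0.09011·e^(−0.04·T));  sugar = (target − residual)·4.0·V
residual = 14.695·(0.01821 + 0.09011·e^(−0.04·14.8)) = 1.0002
sugar = (3.0 − 1.0002)·4.0·24.3

194.3853 g


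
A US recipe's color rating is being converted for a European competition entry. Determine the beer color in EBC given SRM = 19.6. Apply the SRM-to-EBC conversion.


EBC = SRM · 1.97
EBC = 19.6 · 1.97

38.6120 EBC


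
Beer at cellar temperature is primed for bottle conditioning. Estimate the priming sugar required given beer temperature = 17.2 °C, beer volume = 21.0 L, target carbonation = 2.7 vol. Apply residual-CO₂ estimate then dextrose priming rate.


residual = 14.695·(0.01821 + 0.09011·e^(−0.04·T));  sugar = (target − residual)·4.0·V
residual = 14.695·(0.01821 + 0.09011·e^(−0.04·17.2)) = 0.9331
sugar = (2.7 − 0.9331)·4.0·21.0

148.4200 g


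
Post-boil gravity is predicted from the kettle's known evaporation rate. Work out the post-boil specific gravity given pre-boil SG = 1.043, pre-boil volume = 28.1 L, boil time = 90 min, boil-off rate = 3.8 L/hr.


V_post = V_pre − rate·(t/60);  SG_post = 1 + (SG_pre−1)·V_pre/V_post
V_post = 28.1 − 3.8·(90/60) = 22.4000
SG_post = 1 + (1.043 − 1)·28.1/22.4000

1.0539


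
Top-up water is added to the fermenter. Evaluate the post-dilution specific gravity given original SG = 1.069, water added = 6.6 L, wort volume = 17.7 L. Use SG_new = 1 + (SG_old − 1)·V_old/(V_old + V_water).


pts = (1.069 − 1)·1000·17.7/(17.7 + 6.6) = 50.2593
SG_new = 1 + 50.2593/1000

1.0503


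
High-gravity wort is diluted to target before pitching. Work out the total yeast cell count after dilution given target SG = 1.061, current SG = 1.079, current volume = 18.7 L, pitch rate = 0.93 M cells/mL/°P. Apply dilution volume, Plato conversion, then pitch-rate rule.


V_w = V·((SG_c−1)/(SG_t−1)−1);  °P = 259 − 259/SG_t;  cells = rate·(V+V_w)·°P
V_w = 18.7·((1.079−1)/(1.061−1)−1) = 5.5180
V_final = 18.7 + 5.5180 = 24.2180
°P = 259 − 259/1.061 = 14.8907
cells = 0.93·24.2180·14.8907

335.3791 billion cells


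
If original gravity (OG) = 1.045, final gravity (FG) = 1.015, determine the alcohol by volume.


ABV = (OG − FG) · 131.25
ABV = (1.045 − 1.015) · 131.25

3.9375 % ABV


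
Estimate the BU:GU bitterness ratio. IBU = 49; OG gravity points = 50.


BU:GU = IBU / OG_points
BU:GU = 49 / 50

0.9800


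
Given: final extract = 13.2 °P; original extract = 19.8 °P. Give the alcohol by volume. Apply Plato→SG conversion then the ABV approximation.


SG = 259/(259 − P);  ABV = (OG − FG)·131.25
OG = 259/(259 − 19.8) = 1.0828
FG = 259/(259 − 13.2) = 1.0537
ABV = (1.0828 − 1.0537)·131.25

3.8159 % ABV


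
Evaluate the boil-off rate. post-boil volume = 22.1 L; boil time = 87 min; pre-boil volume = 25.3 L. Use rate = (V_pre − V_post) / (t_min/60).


rate = (25.3 − 22.1) / (87/60)

2.2069 L/hr


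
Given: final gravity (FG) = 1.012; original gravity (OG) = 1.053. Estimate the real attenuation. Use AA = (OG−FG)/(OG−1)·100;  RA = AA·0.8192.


AA = (1.053 − 1.012)/(1.053 − 1)·100 = 77.3585
RA = 77.3585·0.8192

63.3721 %


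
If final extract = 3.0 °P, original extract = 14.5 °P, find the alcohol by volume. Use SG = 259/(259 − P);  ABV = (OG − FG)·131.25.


OG = 259/(259 − 14.5) = 1.0593
FG = 259/(259 − 3.0) = 1.0117
ABV = (1.0593 − 1.0117)·131.25

6.2457 % ABV


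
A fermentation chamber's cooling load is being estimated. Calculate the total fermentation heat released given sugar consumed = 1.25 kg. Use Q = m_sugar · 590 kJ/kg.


Q = 1.25 · 590

737.5000 kJ


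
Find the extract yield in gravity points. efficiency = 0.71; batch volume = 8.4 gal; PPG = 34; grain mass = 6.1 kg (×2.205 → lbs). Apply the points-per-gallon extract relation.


points = lbs × PPG × eff / vol
lbs = 6.1 × 2.205 = 13.4505
points = 13.4505 × 34 × 0.71 / 8.4

38.6542 points


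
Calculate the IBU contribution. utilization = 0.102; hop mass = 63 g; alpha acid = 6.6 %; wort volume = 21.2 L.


IBU = (α/100)·mass·U·1000 / V
IBU = (6.6/100)·63·0.102·1000 / 21.2

20.0055 IBU


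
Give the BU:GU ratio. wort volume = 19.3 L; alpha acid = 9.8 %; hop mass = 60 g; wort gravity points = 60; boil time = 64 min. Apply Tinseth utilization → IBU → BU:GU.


U = 1.65·0.000125^(GP/1000)·(1−e^(−0.04t))/4.15;  IBU = (α/100)·m·U·1000/V;  BU:GU = IBU/GP
U = 1.65·0.000125^(60/1000)·(1−e^(−0.04·64))/4.15 = 0.2139
IBU = (9.8/100)·60·0.2139·1000/19.3 = 65.1822
BU:GU = 65.1822/60

1.0864


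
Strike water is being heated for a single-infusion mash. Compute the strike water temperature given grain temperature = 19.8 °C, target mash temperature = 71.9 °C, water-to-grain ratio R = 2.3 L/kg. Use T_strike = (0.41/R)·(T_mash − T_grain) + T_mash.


T_strike = (0.41/2.3)·(71.9 − 19.8) + 71.9

81.1874 °C


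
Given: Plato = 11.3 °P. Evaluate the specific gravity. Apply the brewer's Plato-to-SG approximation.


SG = 259/(259 − P)
SG = 259/(259 − 11.3)

1.0456


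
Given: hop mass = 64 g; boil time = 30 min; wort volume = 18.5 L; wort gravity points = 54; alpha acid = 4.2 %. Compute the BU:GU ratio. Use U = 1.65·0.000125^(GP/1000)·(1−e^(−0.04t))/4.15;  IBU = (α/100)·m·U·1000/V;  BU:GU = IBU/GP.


U = 1.65·0.000125^(54/1000)·(1−e^(−0.04·30))/4.15 = 0.1710
IBU = (4.2/100)·64·0.1710·1000/18.5 = 24.8475
BU:GU = 24.8475/54

0.4601


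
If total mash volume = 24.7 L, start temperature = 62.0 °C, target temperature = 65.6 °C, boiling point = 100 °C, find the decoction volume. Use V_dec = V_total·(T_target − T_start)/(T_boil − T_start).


V_dec = 24.7·(65.6 − 62.0)/(100 − 62.0)

2.3400 L


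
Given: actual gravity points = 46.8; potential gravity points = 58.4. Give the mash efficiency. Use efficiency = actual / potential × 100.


efficiency = 46.8 / 58.4 × 100

80.1370 %


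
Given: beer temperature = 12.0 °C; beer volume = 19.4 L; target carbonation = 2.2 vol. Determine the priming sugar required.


residual = 14.695·(0.01821 + 0.09011·e^(−0.04·T));  sugar = (target − residual)·4.0·V
residual = 14.695·(0.01821 + 0.09011·e^(−0.04·12.0)) = 1.0870
sugar = (2.2 − 1.0870)·4.0·19.4

86.3713 g


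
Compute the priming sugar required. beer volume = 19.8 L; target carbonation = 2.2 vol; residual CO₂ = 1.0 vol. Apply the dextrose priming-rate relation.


sugar = (target − residual)·4.0·V
sugar = (2.2 − 1.0)·4.0·19.8

95.0400 g


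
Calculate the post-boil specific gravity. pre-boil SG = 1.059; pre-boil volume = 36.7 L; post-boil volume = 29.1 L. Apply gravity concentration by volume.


SG_post = 1 + (SG_pre − 1)·V_pre/V_post
pts_pre = (1.059 − 1)·1000 = 59.0000
pts_post = 59.0000·36.7/29.1 = 74.4089
SG_post = 1 + 74.4089/1000

1.0744


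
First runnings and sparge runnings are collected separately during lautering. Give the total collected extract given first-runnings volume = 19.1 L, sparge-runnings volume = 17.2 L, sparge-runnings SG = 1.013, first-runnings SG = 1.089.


total = Σ (SG_i − 1)·1000·V_i
first = (1.089 − 1)·1000·19.1 = 1699.9000
sparge = (1.013 − 1)·1000·17.2 = 223.6000
total = 1699.9000 + 223.6000

1923.5000 gravity·L


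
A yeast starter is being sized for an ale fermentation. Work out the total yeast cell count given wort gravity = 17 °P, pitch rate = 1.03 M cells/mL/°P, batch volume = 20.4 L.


cells (billions) = rate · V_L · °P
cells = 1.03 · 20.4 · 17

357.2040 billion cells


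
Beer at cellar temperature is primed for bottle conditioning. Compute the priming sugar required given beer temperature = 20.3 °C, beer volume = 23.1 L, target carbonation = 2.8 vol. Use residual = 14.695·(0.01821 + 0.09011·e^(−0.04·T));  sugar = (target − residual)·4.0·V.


residual = 14.695·(0.01821 + 0.09011·e^(−0.04·20.3)) = 0.8555
sugar = (2.8 − 0.8555)·4.0·23.1

179.6732 g


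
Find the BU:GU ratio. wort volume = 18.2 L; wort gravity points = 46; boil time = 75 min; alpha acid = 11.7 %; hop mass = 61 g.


U = 1.65·0.000125^(GP/1000)·(1−e^(−0.04t))/4.15;  IBU = (α/100)·m·U·1000/V;  BU:GU = IBU/GP
U = 1.65·0.000125^(46/1000)·(1−e^(−0.04·75))/4.15 = 0.2499
IBU = (11.7/100)·61·0.2499·1000/18.2 = 97.9849
BU:GU = 97.9849/46

2.1301


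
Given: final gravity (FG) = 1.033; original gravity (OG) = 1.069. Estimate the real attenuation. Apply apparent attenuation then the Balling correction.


AA = (OG−FG)/(OG−1)·100;  RA = AA·0.8192
AA = (1.069 − 1.033)/(1.069 − 1)·100 = 52.1739
RA = 52.1739·0.8192

42.7409 %


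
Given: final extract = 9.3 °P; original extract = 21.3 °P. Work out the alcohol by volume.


SG = 259/(259 − P);  ABV = (OG − FG)·131.25
OG = 259/(259 − 21.3) = 1.0896
FG = 259/(259 − 9.3) = 1.0372
ABV = (1.0896 − 1.0372)·131.25

6.8728 % ABV


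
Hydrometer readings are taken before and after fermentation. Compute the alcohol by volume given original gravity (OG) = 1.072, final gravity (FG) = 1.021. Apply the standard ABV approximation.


ABV = (OG − FG) · 131.25
ABV = (1.072 − 1.021) · 131.25

6.6938 % ABV


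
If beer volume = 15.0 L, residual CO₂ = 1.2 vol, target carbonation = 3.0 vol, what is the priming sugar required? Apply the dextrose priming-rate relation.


sugar = (target − residual)·4.0·V
sugar = (3.0 − 1.2)·4.0·15.0

108.0000 g


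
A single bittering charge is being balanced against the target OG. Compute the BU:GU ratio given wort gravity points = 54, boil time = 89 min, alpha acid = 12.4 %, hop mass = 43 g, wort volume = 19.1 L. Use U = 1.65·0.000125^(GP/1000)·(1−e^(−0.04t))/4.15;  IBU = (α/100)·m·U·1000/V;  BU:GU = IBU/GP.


U = 1.65·0.000125^(54/1000)·(1−e^(−0.04·89))/4.15 = 0.2378
IBU = (12.4/100)·43·0.2378·1000/19.1 = 66.3737
BU:GU = 66.3737/54

1.2291


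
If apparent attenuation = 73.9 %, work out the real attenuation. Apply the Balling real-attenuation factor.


RA = AA · 0.8192
RA = 73.9 · 0.8192

60.5389 %


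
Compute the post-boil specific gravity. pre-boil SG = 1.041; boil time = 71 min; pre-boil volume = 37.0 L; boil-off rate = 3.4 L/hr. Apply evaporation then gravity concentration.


V_post = V_pre − rate·(t/60);  SG_post = 1 + (SG_pre−1)·V_pre/V_post
V_post = 37.0 − 3.4·(71/60) = 32.9767
SG_post = 1 + (1.041 − 1)·37.0/32.9767

1.0460


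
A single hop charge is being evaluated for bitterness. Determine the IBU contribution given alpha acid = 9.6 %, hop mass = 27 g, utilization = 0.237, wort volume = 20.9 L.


IBU = (α/100)·mass·U·1000 / V
IBU = (9.6/100)·27·0.237·1000 / 20.9

29.3925 IBU


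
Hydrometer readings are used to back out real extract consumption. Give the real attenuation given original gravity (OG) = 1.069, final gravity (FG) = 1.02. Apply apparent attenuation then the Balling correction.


AA = (OG−FG)/(OG−1)·100;  RA = AA·0.8192
AA = (1.069 − 1.02)/(1.069 − 1)·100 = 71.0145
RA = 71.0145·0.8192

58.1751 %


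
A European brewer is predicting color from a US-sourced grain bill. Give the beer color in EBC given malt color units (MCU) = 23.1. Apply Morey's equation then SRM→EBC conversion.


SRM = 1.4922·MCU^0.6859;  EBC = SRM·1.97
SRM = 1.4922·23.1^0.6859 = 12.8567
EBC = 12.8567·1.97

25.3276 EBC


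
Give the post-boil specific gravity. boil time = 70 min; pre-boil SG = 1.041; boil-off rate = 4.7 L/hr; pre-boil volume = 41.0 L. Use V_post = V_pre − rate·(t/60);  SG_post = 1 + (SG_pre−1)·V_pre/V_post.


V_post = 41.0 − 4.7·(70/60) = 35.5167
SG_post = 1 + (1.041 − 1)·41.0/35.5167

1.0473


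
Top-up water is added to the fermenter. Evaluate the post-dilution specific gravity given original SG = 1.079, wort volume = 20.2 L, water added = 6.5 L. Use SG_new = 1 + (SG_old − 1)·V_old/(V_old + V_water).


pts = (1.079 − 1)·1000·20.2/(20.2 + 6.5) = 59.7678
SG_new = 1 + 59.7678/1000

1.0598


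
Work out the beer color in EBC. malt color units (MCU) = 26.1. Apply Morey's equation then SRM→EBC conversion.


SRM = 1.4922·MCU^0.6859;  EBC = SRM·1.97
SRM = 1.4922·26.1^0.6859 = 13.9798
EBC = 13.9798·1.97

27.5402 EBC


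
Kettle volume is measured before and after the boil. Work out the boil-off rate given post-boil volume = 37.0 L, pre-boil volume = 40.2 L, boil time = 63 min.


rate = (V_pre − V_post) / (t_min/60)
rate = (40.2 − 37.0) / (63/60)

3.0476 L/hr


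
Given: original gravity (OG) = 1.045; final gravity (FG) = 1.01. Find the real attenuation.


AA = (OG−FG)/(OG−1)·100;  RA = AA·0.8192
AA = (1.045 − 1.01)/(1.045 − 1)·100 = 77.7778
RA = 77.7778·0.8192

63.7156 %


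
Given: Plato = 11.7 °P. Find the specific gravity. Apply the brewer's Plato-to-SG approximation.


SG = 259/(259 − P)
SG = 259/(259 − 11.7)

1.0473


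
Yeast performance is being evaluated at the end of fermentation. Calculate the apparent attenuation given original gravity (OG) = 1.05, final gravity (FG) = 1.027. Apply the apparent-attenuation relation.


AA = (OG − FG)/(OG − 1) · 100
AA = (1.05 − 1.027)/(1.05 − 1) · 100

46.0000 %


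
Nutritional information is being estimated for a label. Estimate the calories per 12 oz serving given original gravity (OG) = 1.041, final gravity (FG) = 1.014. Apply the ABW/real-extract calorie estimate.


ABW = (OG−FG)·131.25·0.79/FG;  °P = 259 − 259/SG (for OG→OE and FG→AE);  RE = 0.1808·OE + 0.8192·AE;  Cal = (6.9·ABW + 4·(RE−0.1))·FG·3.55
ABW = (1.041 − 1.014)·131.25·0.79/1.014 = 2.7609
OE = 259 − 259/1.041 = 10.2008 °P
AE = 259 − 259/1.014 = 3.5759 °P
RE = 0.1808·10.2008 + 0.8192·3.5759 = 4.7737 °P
Cal = (6.9·2.7609 + 4·(4.7737−0.1))·1.014·3.55

135.8710 kcal


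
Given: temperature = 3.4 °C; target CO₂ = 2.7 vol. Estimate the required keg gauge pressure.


psi = vols/(0.01821 + 0.09011·e^(−0.04·T)) − 14.695
psi = 2.7/(0.01821 + 0.09011·e^(−0.04·3.4)) − 14.695

13.1798 psi


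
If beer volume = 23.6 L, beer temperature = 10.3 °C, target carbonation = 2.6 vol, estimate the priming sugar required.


residual = 14.695·(0.01821 + 0.09011·e^(−0.04·T));  sugar = (target − residual)·4.0·V
residual = 14.695·(0.01821 + 0.09011·e^(−0.04·10.3)) = 1.1446
sugar = (2.6 − 1.1446)·4.0·23.6

137.3875 g


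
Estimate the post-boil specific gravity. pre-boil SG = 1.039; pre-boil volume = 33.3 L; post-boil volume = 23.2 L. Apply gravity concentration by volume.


SG_post = 1 + (SG_pre − 1)·V_pre/V_post
pts_pre = (1.039 − 1)·1000 = 39.0000
pts_post = 39.0000·33.3/23.2 = 55.9784
SG_post = 1 + 55.9784/1000

1.0560


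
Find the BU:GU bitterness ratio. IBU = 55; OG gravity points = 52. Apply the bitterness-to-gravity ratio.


BU:GU = IBU / OG_points
BU:GU = 55 / 52

1.0577


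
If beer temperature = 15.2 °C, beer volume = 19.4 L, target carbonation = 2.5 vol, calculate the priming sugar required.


residual = 14.695·(0.01821 + 0.09011·e^(−0.04·T));  sugar = (target − residual)·4.0·V
residual = 14.695·(0.01821 + 0.09011·e^(−0.04·15.2)) = 0.9885
sugar = (2.5 − 0.9885)·4.0·19.4

117.2906 g


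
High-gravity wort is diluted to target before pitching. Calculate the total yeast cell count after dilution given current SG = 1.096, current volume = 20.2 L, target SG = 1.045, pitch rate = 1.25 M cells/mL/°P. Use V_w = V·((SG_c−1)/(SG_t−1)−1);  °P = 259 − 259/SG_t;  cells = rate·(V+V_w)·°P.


V_w = 20.2·((1.096−1)/(1.045−1)−1) = 22.8933
V_final = 20.2 + 22.8933 = 43.0933
°P = 259 − 259/1.045 = 11.1531
cells = 1.25·43.0933·11.1531

600.7809 billion cells


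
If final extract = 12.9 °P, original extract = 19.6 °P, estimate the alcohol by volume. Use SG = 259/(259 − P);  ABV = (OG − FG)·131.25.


OG = 259/(259 − 19.6) = 1.0819
FG = 259/(259 − 12.9) = 1.0524
ABV = (1.0819 − 1.0524)·131.25

3.8658 % ABV


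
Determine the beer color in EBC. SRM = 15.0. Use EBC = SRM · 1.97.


EBC = 15.0 · 1.97

29.5500 EBC


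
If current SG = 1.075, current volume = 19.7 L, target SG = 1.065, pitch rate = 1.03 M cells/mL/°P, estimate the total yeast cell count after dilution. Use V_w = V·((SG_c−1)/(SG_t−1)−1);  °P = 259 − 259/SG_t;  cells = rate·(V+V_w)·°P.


V_w = 19.7·((1.075−1)/(1.065−1)−1) = 3.0308
V_final = 19.7 + 3.0308 = 22.7308
°P = 259 − 259/1.065 = 15.8075
cells = 1.03·22.7308·15.8075

370.0964 billion cells


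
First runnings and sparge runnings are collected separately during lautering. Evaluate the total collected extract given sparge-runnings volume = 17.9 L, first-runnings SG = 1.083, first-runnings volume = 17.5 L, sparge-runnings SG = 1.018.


total = Σ (SG_i − 1)·1000·V_i
first = (1.083 − 1)·1000·17.5 = 1452.5000
sparge = (1.018 − 1)·1000·17.9 = 322.2000
total = 1452.5000 + 322.2000

1774.7000 gravity·L
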